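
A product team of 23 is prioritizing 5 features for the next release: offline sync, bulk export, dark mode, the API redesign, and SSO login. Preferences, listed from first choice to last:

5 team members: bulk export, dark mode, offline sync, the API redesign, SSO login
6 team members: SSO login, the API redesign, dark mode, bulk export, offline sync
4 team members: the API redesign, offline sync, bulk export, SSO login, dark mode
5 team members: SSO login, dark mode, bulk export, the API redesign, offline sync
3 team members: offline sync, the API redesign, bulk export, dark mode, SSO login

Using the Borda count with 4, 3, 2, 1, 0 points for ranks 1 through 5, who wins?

the API redesign

offline sync: 5·2 + 6·0 + 4·3 + 5·0 + 3·4 = 34
bulk export: 5·4 + 6·1 + 4·2 + 5·2 + 3·2 = 50
dark mode: 5·3 + 6·2 + 4·0 + 5·3 + 3·1 = 45
the API redesign: 5·1 + 6·3 + 4·4 + 5·1 + 3·3 = 53
SSO login: 5·0 + 6·4 + 4·1 + 5·4 + 3·0 = 48
the API redesign has the highest Borda score (53).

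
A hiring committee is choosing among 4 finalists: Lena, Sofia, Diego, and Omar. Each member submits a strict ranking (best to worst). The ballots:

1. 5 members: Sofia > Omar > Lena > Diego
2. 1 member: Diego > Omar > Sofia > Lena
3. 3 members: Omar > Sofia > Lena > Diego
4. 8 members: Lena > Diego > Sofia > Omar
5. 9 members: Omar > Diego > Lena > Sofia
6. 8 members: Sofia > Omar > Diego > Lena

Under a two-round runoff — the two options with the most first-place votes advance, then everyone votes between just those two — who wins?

Round 1 first-place votes: Lena 8, Sofia 13, Diego 1, Omar 12.
Sofia and Omar advance.
Runoff: Sofia is preferred to Omar by 21 voters; Omar by 13.
Sofia wins the runoff.

Sofia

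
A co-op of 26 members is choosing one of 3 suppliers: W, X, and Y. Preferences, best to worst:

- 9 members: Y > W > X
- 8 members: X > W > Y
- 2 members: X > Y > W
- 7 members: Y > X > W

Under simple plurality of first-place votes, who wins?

First-place votes: W 0, X 10, Y 16.
Y has the most first-place votes.

Y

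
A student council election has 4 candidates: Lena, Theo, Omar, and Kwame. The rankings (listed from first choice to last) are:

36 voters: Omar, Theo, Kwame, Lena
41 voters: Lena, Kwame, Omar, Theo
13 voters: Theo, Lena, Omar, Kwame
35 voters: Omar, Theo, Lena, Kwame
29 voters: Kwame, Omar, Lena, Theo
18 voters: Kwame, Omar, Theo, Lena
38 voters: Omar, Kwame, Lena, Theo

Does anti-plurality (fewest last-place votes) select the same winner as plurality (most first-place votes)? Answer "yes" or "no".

yes

Anti-plurality — last-place votes: Lena 54, Theo 108, Omar 0, Kwame 48. Winner: Omar.
Plurality — first-place votes: Lena 41, Theo 13, Omar 109, Kwame 47. Winner: Omar.
The two methods agree.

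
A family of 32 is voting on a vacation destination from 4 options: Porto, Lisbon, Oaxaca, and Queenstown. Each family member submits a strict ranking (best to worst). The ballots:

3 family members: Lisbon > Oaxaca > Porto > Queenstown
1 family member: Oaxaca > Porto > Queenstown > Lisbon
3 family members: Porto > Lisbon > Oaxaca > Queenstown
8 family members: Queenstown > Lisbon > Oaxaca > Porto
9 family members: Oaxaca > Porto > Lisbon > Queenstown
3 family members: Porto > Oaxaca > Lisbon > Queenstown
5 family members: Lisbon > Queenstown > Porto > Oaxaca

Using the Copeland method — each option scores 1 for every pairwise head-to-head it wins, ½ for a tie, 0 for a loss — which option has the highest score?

Lisbon

Porto: beats Queenstown; ties Lisbon; loses to Oaxaca → score 1.5.
Lisbon: beats Oaxaca and Queenstown; ties Porto → score 2.5.
Oaxaca: beats Porto and Queenstown; loses to Lisbon → score 2.
Queenstown: loses to Porto, Lisbon, and Oaxaca → score 0.
Lisbon has the best pairwise record.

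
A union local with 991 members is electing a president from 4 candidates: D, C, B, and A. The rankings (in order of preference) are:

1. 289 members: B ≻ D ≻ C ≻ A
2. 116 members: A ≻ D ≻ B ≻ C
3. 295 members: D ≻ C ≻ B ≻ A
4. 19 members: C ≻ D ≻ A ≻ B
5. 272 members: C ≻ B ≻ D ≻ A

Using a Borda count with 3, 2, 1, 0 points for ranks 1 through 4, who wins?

D

D: 289·2 + 116·2 + 295·3 + 19·2 + 272·1 = 2005
C: 289·1 + 116·0 + 295·2 + 19·3 + 272·3 = 1752
B: 289·3 + 116·1 + 295·1 + 19·0 + 272·2 = 1822
A: 289·0 + 116·3 + 295·0 + 19·1 + 272·0 = 367
D has the highest Borda score (2005).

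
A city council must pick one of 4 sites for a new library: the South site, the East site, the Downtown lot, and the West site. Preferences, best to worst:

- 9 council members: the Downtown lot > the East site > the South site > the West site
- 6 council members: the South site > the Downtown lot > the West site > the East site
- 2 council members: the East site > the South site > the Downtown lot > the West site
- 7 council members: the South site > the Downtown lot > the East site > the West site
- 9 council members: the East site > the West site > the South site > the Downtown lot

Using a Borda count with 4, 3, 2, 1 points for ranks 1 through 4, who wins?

the South site: 9·2 + 6·4 + 2·3 + 7·4 + 9·2 = 94
the East site: 9·3 + 6·1 + 2·4 + 7·2 + 9·4 = 91
the Downtown lot: 9·4 + 6·3 + 2·2 + 7·3 + 9·1 = 88
the West site: 9·1 + 6·2 + 2·1 + 7·1 + 9·3 = 57
the South site has the highest Borda score (94).

the South site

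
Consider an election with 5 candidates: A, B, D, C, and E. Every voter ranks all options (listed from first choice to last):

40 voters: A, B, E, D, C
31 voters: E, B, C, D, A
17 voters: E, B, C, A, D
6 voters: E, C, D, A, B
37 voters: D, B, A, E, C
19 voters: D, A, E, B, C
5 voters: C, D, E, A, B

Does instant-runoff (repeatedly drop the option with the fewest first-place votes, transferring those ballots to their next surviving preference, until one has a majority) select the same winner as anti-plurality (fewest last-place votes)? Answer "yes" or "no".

Instant-runoff — R1 A 40, B 0, D 56, C 5, E 54 (B out); R2 A 40, D 56, C 5, E 54 (C out); R3 A 40, D 61, E 54 (A out); R4 D 61, E 94 (E winner). Winner: E.
Anti-plurality — last-place votes: A 31, B 11, D 17, C 96, E 0. Winner: E.
The two methods agree.

yes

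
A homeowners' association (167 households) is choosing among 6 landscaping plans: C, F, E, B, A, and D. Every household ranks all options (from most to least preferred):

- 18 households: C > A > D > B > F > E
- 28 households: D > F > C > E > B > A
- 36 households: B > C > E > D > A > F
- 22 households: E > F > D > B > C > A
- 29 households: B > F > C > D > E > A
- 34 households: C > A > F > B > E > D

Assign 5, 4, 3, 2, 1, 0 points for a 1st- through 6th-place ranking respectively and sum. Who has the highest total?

C: 18·5 + 28·3 + 36·4 + 22·1 + 29·3 + 34·5 = 597
F: 18·1 + 28·4 + 36·0 + 22·4 + 29·4 + 34·3 = 436
E: 18·0 + 28·2 + 36·3 + 22·5 + 29·1 + 34·1 = 337
B: 18·2 + 28·1 + 36·5 + 22·2 + 29·5 + 34·2 = 501
A: 18·4 + 28·0 + 36·1 + 22·0 + 29·0 + 34·4 = 244
D: 18·3 + 28·5 + 36·2 + 22·3 + 29·2 + 34·0 = 390
C has the highest Borda score (597).

C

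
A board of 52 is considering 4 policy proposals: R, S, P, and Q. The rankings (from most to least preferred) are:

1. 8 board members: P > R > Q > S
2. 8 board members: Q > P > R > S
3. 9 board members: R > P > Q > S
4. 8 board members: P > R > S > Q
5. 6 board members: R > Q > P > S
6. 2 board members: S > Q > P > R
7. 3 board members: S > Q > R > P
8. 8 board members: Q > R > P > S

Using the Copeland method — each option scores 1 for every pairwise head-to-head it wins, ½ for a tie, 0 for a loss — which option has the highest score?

R

R: beats S and Q; ties P → score 2.5.
S: loses to R, P, and Q → score 0.
P: beats S; ties R; loses to Q → score 1.5.
Q: beats S and P; loses to R → score 2.
R has the best pairwise record.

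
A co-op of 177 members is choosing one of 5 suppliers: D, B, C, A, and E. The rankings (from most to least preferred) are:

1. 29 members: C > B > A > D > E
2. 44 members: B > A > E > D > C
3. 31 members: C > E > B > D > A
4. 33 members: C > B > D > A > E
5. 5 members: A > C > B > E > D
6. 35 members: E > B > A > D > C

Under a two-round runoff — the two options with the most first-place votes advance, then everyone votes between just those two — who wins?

Round 1 first-place votes: D 0, B 44, C 93, A 5, E 35.
C and B advance.
Runoff: C is preferred to B by 98 voters; B by 79.
C wins the runoff.

C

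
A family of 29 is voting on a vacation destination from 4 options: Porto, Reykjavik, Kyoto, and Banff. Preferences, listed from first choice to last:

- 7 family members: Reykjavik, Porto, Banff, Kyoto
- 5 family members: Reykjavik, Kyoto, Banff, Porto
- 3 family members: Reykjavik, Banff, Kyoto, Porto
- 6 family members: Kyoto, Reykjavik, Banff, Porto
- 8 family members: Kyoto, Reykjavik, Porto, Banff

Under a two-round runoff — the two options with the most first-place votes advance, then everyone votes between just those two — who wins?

Round 1 first-place votes: Porto 0, Reykjavik 15, Kyoto 14, Banff 0.
Reykjavik and Kyoto advance.
Runoff: Reykjavik is preferred to Kyoto by 15 voters; Kyoto by 14.
Reykjavik wins the runoff.

Reykjavik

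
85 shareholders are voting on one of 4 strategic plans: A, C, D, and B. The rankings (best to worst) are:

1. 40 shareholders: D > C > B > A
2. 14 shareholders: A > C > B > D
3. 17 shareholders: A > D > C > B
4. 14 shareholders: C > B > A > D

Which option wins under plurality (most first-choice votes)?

First-place votes: A 31, C 14, D 40, B 0.
D has the most first-place votes.

D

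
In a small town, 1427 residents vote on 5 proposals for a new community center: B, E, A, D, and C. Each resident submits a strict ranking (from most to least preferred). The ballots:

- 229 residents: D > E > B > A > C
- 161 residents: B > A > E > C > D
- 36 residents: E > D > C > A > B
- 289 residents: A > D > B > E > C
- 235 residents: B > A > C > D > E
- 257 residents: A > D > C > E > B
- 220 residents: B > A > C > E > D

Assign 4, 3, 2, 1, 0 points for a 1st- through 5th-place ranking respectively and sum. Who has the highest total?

A

B: 229·2 + 161·4 + 36·0 + 289·2 + 235·4 + 257·0 + 220·4 = 3500
E: 229·3 + 161·2 + 36·4 + 289·1 + 235·0 + 257·1 + 220·1 = 1919
A: 229·1 + 161·3 + 36·1 + 289·4 + 235·3 + 257·4 + 220·3 = 4297
D: 229·4 + 161·0 + 36·3 + 289·3 + 235·1 + 257·3 + 220·0 = 2897
C: 229·0 + 161·1 + 36·2 + 289·0 + 235·2 + 257·2 + 220·2 = 1657
A has the highest Borda score (4297).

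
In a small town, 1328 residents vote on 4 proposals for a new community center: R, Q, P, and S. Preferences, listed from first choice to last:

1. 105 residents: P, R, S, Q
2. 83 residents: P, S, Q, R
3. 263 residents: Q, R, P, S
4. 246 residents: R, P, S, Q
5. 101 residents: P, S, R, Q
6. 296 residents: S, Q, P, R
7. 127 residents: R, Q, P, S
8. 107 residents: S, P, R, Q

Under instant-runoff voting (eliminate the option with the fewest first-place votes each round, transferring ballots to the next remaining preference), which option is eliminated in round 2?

Round 1: R 373, Q 263, P 289, S 403. Eliminate Q.
Round 2: R 636, P 289, S 403. Eliminate P.

P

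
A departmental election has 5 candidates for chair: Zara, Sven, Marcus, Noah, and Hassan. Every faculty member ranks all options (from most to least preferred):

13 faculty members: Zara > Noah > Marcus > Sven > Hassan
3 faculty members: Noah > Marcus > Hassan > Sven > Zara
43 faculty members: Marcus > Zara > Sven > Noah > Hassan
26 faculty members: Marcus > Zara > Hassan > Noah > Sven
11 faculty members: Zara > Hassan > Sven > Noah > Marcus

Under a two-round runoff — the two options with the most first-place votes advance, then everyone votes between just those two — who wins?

Round 1 first-place votes: Zara 24, Sven 0, Marcus 69, Noah 3, Hassan 0.
Marcus and Zara advance.
Runoff: Marcus is preferred to Zara by 72 voters; Zara by 24.
Marcus wins the runoff.

Marcus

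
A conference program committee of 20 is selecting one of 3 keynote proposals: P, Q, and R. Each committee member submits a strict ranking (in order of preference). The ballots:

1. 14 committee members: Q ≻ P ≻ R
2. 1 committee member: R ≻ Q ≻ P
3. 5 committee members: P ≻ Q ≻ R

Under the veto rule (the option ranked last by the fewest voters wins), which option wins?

Q

Last-place votes: P 1, Q 0, R 19.
Q is ranked last by the fewest voters, so Q wins.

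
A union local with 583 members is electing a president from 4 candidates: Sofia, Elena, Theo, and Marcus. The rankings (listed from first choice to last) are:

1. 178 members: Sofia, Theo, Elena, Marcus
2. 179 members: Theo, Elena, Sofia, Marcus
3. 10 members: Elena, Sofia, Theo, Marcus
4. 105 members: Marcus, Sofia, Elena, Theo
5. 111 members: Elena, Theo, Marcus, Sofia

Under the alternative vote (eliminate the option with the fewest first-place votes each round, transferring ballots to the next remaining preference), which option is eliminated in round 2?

Round 1: Sofia 178, Elena 121, Theo 179, Marcus 105. Eliminate Marcus.
Round 2: Sofia 283, Elena 121, Theo 179. Eliminate Elena.

Elena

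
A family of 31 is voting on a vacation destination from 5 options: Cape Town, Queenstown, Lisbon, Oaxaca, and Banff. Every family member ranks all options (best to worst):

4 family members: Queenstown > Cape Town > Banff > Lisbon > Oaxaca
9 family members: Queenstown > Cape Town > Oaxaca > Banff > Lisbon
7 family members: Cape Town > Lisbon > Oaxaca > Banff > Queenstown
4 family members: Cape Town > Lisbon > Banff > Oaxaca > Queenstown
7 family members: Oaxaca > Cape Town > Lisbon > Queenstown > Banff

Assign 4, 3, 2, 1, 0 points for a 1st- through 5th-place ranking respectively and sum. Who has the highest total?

Cape Town: 4·3 + 9·3 + 7·4 + 4·4 + 7·3 = 104
Queenstown: 4·4 + 9·4 + 7·0 + 4·0 + 7·1 = 59
Lisbon: 4·1 + 9·0 + 7·3 + 4·3 + 7·2 = 51
Oaxaca: 4·0 + 9·2 + 7·2 + 4·1 + 7·4 = 64
Banff: 4·2 + 9·1 + 7·1 + 4·2 + 7·0 = 32
Cape Town has the highest Borda score (104).

Cape Town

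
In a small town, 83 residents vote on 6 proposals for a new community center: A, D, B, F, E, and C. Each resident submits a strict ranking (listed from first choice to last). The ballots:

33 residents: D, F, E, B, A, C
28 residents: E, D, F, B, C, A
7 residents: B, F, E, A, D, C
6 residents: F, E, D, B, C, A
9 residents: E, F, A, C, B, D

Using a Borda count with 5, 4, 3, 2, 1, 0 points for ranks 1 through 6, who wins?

E

A: 33·1 + 28·0 + 7·2 + 6·0 + 9·3 = 74
D: 33·5 + 28·4 + 7·1 + 6·3 + 9·0 = 302
B: 33·2 + 28·2 + 7·5 + 6·2 + 9·1 = 178
F: 33·4 + 28·3 + 7·4 + 6·5 + 9·4 = 310
E: 33·3 + 28·5 + 7·3 + 6·4 + 9·5 = 329
C: 33·0 + 28·1 + 7·0 + 6·1 + 9·2 = 52
E has the highest Borda score (329).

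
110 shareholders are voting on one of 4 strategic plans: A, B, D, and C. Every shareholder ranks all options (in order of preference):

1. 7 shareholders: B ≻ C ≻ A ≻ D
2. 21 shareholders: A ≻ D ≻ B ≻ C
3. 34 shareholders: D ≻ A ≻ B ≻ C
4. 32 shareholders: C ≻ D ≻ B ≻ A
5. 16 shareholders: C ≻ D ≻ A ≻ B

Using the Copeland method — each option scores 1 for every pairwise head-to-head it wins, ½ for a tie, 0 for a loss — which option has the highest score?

D

A: beats B; ties C; loses to D → score 1.5.
B: beats C; loses to A and D → score 1.
D: beats A and B; ties C → score 2.5.
C: ties A and D; loses to B → score 1.
D has the best pairwise record.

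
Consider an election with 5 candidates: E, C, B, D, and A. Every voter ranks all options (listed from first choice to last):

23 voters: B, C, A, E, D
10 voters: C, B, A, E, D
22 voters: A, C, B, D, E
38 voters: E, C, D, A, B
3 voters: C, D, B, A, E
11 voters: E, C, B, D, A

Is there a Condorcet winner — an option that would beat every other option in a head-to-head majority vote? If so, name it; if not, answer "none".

C vs E: 58–49 for C.
C vs B: 84–23 for C.
C vs D: 107–0 for C.
C vs A: 85–22 for C.
C beats every other option head-to-head.

C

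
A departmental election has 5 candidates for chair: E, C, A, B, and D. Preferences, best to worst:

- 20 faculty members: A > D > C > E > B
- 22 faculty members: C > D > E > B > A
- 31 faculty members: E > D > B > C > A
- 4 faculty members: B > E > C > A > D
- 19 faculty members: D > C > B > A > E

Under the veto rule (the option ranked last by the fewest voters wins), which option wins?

C

Last-place votes: E 19, C 0, A 53, B 20, D 4.
C is ranked last by the fewest voters, so C wins.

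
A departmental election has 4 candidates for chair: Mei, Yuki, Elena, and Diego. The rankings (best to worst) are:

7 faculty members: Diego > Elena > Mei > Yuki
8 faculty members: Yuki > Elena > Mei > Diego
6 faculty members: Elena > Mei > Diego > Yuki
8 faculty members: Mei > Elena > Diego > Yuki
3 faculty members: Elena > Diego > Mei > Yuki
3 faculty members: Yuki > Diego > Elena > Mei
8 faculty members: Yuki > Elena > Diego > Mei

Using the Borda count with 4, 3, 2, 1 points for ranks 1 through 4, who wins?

Mei: 7·2 + 8·2 + 6·3 + 8·4 + 3·2 + 3·1 + 8·1 = 97
Yuki: 7·1 + 8·4 + 6·1 + 8·1 + 3·1 + 3·4 + 8·4 = 100
Elena: 7·3 + 8·3 + 6·4 + 8·3 + 3·4 + 3·2 + 8·3 = 135
Diego: 7·4 + 8·1 + 6·2 + 8·2 + 3·3 + 3·3 + 8·2 = 98
Elena has the highest Borda score (135).

Elena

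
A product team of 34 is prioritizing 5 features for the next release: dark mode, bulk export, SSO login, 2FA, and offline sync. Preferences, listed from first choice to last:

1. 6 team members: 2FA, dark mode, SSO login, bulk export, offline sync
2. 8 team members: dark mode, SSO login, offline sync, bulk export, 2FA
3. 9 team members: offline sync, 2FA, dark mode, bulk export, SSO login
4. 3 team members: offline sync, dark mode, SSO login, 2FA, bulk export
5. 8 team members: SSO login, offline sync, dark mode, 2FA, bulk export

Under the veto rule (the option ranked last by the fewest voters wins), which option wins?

dark mode

Last-place votes: dark mode 0, bulk export 11, SSO login 9, 2FA 8, offline sync 6.
dark mode is ranked last by the fewest voters, so dark mode wins.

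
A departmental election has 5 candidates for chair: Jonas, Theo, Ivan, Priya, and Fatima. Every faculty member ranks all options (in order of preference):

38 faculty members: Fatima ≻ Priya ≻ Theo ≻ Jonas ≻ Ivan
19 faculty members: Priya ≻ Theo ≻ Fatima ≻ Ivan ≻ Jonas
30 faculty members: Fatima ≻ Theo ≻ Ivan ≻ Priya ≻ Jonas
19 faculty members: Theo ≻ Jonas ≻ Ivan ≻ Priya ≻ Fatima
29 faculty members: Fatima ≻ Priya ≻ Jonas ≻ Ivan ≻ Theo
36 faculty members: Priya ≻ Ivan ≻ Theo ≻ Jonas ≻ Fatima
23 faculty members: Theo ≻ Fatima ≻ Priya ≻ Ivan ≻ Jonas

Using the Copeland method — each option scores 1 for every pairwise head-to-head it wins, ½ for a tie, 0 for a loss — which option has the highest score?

Fatima

Jonas: loses to Theo, Ivan, Priya, and Fatima → score 0.
Theo: beats Jonas and Ivan; ties Fatima; loses to Priya → score 2.5.
Ivan: beats Jonas; loses to Theo, Priya, and Fatima → score 1.
Priya: beats Jonas, Theo, and Ivan; loses to Fatima → score 3.
Fatima: beats Jonas, Ivan, and Priya; ties Theo → score 3.5.
Fatima has the best pairwise record.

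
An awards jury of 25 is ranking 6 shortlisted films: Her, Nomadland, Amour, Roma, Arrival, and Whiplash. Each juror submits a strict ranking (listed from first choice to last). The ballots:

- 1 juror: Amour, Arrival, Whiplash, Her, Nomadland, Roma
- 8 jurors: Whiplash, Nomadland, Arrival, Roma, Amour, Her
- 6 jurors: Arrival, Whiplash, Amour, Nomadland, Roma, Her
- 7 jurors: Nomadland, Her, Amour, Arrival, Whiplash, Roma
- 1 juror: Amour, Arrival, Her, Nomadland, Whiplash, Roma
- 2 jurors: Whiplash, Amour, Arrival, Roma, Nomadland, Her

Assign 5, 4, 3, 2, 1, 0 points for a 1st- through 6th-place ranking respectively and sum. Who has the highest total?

Her: 1·2 + 8·0 + 6·0 + 7·4 + 1·3 + 2·0 = 33
Nomadland: 1·1 + 8·4 + 6·2 + 7·5 + 1·2 + 2·1 = 84
Amour: 1·5 + 8·1 + 6·3 + 7·3 + 1·5 + 2·4 = 65
Roma: 1·0 + 8·2 + 6·1 + 7·0 + 1·0 + 2·2 = 26
Arrival: 1·4 + 8·3 + 6·5 + 7·2 + 1·4 + 2·3 = 82
Whiplash: 1·3 + 8·5 + 6·4 + 7·1 + 1·1 + 2·5 = 85
Whiplash has the highest Borda score (85).

Whiplash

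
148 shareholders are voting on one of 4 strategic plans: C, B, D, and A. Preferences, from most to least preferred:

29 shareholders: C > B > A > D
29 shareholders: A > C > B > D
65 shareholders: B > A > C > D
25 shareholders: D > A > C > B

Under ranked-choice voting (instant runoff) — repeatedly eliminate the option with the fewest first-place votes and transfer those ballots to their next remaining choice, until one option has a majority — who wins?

B

Round 1: C 29, B 65, D 25, A 29. Eliminate D.
Round 2: C 29, B 65, A 54. Eliminate C.
Round 3: B 94, A 54. B has a majority.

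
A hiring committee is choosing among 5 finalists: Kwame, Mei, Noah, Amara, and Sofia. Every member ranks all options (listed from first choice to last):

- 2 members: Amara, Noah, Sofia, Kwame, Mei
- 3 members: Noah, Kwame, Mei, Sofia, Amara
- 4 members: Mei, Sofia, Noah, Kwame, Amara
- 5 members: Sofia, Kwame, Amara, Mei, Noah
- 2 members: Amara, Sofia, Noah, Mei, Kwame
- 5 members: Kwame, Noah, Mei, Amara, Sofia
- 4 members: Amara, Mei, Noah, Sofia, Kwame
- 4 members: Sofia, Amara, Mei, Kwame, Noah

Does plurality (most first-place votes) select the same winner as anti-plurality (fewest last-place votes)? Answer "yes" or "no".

no

Plurality — first-place votes: Kwame 5, Mei 4, Noah 3, Amara 8, Sofia 9. Winner: Sofia.
Anti-plurality — last-place votes: Kwame 6, Mei 2, Noah 9, Amara 7, Sofia 5. Winner: Mei.
The two methods disagree.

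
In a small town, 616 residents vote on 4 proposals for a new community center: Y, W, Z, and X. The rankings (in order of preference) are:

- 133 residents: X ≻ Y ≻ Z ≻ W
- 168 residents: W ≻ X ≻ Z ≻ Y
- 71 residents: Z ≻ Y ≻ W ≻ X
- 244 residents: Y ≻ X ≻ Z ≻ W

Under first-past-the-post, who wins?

First-place votes: Y 244, W 168, Z 71, X 133.
Y has the most first-place votes.

Y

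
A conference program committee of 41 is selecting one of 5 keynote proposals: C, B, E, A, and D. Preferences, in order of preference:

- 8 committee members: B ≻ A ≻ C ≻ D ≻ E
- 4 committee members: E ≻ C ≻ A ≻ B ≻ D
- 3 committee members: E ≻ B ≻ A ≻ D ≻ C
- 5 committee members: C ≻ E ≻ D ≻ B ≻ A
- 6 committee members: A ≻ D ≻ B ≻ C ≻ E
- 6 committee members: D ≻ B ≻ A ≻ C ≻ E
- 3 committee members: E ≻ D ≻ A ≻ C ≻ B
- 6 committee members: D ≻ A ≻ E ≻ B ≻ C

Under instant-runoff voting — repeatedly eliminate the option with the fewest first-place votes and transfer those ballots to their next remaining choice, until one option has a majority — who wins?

Round 1: C 5, B 8, E 10, A 6, D 12. Eliminate C.
Round 2: B 8, E 15, A 6, D 12. Eliminate A.
Round 3: B 8, E 15, D 18. Eliminate B.
Round 4: E 15, D 26. D has a majority.

D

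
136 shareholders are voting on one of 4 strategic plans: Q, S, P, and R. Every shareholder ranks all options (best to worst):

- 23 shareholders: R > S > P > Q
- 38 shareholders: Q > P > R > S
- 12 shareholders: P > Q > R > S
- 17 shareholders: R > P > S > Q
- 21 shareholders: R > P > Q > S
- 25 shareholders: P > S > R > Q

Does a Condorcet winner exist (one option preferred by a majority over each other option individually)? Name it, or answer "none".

P

P vs Q: 98–38 for P.
P vs S: 113–23 for P.
P vs R: 75–61 for P.
P beats every other option head-to-head.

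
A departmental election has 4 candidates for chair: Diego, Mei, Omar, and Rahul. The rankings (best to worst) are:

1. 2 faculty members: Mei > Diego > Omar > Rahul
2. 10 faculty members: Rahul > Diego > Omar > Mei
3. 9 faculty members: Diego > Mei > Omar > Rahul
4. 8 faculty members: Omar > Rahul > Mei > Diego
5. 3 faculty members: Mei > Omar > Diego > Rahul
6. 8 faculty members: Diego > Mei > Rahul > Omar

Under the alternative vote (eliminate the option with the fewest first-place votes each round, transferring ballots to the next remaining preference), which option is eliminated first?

Round 1: Diego 17, Mei 5, Omar 8, Rahul 10. Eliminate Mei.

Mei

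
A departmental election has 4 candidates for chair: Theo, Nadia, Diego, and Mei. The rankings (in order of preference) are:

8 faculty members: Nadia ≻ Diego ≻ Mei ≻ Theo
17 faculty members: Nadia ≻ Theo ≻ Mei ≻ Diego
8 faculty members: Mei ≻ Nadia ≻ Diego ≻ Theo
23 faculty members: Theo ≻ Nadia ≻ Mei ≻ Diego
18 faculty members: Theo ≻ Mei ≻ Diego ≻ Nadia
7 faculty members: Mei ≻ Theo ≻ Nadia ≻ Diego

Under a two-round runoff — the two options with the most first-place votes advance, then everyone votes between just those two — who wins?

Theo

Round 1 first-place votes: Theo 41, Nadia 25, Diego 0, Mei 15.
Theo and Nadia advance.
Runoff: Theo is preferred to Nadia by 48 voters; Nadia by 33.
Theo wins the runoff.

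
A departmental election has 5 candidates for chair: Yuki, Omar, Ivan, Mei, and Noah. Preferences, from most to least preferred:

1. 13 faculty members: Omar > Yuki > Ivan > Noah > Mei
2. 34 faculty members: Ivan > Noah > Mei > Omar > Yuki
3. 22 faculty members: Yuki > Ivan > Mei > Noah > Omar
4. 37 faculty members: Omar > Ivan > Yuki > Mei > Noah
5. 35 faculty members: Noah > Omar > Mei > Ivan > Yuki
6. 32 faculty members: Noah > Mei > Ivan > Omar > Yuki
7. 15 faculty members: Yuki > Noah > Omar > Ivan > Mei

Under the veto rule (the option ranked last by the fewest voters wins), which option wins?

Ivan

Last-place votes: Yuki 101, Omar 22, Ivan 0, Mei 28, Noah 37.
Ivan is ranked last by the fewest voters, so Ivan wins.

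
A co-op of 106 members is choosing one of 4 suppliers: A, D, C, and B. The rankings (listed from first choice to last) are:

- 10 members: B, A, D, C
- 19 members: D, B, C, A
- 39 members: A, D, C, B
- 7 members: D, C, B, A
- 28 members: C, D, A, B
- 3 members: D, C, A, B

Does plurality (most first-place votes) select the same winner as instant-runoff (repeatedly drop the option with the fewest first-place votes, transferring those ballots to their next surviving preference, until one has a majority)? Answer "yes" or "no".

no

Plurality — first-place votes: A 39, D 29, C 28, B 10. Winner: A.
Instant-runoff — R1 A 39, D 29, C 28, B 10 (B out); R2 A 49, D 29, C 28 (C out); R3 A 49, D 57 (D winner). Winner: D.
The two methods disagree.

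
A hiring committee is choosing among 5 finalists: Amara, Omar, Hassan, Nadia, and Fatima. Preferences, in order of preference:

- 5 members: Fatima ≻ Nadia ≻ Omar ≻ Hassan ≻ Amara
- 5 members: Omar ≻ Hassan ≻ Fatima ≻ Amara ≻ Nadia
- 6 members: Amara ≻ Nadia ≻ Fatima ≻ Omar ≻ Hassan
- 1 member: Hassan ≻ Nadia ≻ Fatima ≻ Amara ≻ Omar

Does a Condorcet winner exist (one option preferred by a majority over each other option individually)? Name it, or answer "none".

Fatima vs Amara: 11–6 for Fatima.
Fatima vs Omar: 12–5 for Fatima.
Fatima vs Hassan: 11–6 for Fatima.
Fatima vs Nadia: 10–7 for Fatima.
Fatima beats every other option head-to-head.

Fatima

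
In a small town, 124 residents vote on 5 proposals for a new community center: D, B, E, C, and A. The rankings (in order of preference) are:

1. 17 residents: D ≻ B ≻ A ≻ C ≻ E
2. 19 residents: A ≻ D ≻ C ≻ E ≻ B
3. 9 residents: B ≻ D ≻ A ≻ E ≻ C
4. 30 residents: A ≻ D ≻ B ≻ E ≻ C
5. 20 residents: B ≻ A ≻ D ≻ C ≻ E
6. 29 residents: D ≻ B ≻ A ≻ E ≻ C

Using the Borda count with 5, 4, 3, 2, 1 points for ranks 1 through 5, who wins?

D

D: 17·5 + 19·4 + 9·4 + 30·4 + 20·3 + 29·5 = 522
B: 17·4 + 19·1 + 9·5 + 30·3 + 20·5 + 29·4 = 438
E: 17·1 + 19·2 + 9·2 + 30·2 + 20·1 + 29·2 = 211
C: 17·2 + 19·3 + 9·1 + 30·1 + 20·2 + 29·1 = 199
A: 17·3 + 19·5 + 9·3 + 30·5 + 20·4 + 29·3 = 490
D has the highest Borda score (522).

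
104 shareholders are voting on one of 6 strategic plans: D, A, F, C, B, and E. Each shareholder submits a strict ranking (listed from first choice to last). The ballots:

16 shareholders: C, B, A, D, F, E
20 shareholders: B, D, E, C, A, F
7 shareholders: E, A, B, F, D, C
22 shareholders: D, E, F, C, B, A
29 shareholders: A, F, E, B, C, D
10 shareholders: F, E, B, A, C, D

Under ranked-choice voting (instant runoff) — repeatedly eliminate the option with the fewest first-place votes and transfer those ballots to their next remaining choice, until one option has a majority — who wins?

B

Round 1: D 22, A 29, F 10, C 16, B 20, E 7. Eliminate E.
Round 2: D 22, A 36, F 10, C 16, B 20. Eliminate F.
Round 3: D 22, A 36, C 16, B 30. Eliminate C.
Round 4: D 22, A 36, B 46. Eliminate D.
Round 5: A 36, B 68. B has a majority.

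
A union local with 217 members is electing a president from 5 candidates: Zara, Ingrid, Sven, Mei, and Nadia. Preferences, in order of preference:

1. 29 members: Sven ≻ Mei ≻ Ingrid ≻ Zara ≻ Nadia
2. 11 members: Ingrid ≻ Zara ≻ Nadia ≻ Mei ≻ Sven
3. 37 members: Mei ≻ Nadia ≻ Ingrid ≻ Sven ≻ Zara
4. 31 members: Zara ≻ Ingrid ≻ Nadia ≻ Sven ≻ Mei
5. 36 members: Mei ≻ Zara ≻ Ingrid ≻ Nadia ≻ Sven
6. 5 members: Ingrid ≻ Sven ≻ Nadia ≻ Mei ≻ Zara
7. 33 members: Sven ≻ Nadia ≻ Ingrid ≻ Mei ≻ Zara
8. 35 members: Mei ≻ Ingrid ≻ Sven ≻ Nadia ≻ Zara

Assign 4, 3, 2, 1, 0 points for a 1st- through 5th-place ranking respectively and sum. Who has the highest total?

Mei

Zara: 29·1 + 11·3 + 37·0 + 31·4 + 36·3 + 5·0 + 33·0 + 35·0 = 294
Ingrid: 29·2 + 11·4 + 37·2 + 31·3 + 36·2 + 5·4 + 33·2 + 35·3 = 532
Sven: 29·4 + 11·0 + 37·1 + 31·1 + 36·0 + 5·3 + 33·4 + 35·2 = 401
Mei: 29·3 + 11·1 + 37·4 + 31·0 + 36·4 + 5·1 + 33·1 + 35·4 = 568
Nadia: 29·0 + 11·2 + 37·3 + 31·2 + 36·1 + 5·2 + 33·3 + 35·1 = 375
Mei has the highest Borda score (568).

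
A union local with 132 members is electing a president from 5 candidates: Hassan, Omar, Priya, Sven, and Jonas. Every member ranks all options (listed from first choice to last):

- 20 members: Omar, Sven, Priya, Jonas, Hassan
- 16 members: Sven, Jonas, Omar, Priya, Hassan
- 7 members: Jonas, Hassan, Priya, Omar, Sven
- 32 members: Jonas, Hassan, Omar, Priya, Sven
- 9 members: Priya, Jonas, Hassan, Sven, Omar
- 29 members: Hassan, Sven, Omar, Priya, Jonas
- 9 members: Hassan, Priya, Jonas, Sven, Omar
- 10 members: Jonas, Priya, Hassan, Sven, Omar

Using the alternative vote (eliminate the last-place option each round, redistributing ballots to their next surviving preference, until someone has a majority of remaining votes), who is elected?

Jonas

Round 1: Hassan 38, Omar 20, Priya 9, Sven 16, Jonas 49. Eliminate Priya.
Round 2: Hassan 38, Omar 20, Sven 16, Jonas 58. Eliminate Sven.
Round 3: Hassan 38, Omar 20, Jonas 74. Jonas has a majority.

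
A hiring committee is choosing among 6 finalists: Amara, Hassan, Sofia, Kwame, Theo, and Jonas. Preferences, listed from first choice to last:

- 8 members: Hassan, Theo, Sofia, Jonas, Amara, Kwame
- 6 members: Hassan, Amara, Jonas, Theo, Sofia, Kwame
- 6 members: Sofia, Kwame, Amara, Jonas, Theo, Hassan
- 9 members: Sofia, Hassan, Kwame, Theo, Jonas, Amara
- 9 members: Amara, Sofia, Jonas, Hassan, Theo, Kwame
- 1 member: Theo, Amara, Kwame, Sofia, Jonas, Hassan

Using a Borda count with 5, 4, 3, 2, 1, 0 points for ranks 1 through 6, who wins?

Sofia

Amara: 8·1 + 6·4 + 6·3 + 9·0 + 9·5 + 1·4 = 99
Hassan: 8·5 + 6·5 + 6·0 + 9·4 + 9·2 + 1·0 = 124
Sofia: 8·3 + 6·1 + 6·5 + 9·5 + 9·4 + 1·2 = 143
Kwame: 8·0 + 6·0 + 6·4 + 9·3 + 9·0 + 1·3 = 54
Theo: 8·4 + 6·2 + 6·1 + 9·2 + 9·1 + 1·5 = 82
Jonas: 8·2 + 6·3 + 6·2 + 9·1 + 9·3 + 1·1 = 83
Sofia has the highest Borda score (143).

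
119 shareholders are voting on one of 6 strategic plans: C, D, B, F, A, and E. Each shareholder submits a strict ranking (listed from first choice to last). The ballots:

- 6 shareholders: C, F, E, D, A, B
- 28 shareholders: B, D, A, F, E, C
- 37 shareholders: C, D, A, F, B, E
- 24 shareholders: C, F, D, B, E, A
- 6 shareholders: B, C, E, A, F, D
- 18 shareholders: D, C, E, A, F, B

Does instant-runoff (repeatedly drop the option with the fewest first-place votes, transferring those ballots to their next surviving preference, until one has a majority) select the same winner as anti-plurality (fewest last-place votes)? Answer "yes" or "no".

Instant-runoff — R1 C 67, D 18, B 34, F 0, A 0, E 0 (C winner). Winner: C.
Anti-plurality — last-place votes: C 28, D 6, B 24, F 0, A 24, E 37. Winner: F.
The two methods disagree.

no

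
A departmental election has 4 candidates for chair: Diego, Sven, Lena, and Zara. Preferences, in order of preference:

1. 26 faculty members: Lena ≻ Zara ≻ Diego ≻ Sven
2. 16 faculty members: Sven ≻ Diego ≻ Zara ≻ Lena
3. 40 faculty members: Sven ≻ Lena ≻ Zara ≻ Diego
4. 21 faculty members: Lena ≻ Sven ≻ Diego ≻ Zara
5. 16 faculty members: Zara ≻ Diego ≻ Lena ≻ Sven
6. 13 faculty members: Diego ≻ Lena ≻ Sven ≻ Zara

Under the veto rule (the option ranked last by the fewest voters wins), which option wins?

Lena

Last-place votes: Diego 40, Sven 42, Lena 16, Zara 34.
Lena is ranked last by the fewest voters, so Lena wins.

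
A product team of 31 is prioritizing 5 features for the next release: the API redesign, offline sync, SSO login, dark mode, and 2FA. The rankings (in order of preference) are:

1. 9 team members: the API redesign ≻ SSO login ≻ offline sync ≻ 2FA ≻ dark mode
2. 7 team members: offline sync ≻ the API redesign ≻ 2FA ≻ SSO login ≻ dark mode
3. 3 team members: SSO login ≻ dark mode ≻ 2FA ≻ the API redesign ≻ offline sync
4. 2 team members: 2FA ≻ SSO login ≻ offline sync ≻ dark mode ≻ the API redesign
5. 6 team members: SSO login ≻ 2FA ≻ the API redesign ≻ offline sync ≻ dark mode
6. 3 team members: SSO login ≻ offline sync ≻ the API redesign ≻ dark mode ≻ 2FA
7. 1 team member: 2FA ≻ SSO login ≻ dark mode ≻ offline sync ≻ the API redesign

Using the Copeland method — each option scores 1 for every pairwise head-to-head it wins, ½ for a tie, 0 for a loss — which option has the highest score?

the API redesign: beats offline sync, SSO login, dark mode, and 2FA → score 4.
offline sync: beats dark mode and 2FA; loses to the API redesign and SSO login → score 2.
SSO login: beats offline sync, dark mode, and 2FA; loses to the API redesign → score 3.
dark mode: loses to the API redesign, offline sync, SSO login, and 2FA → score 0.
2FA: beats dark mode; loses to the API redesign, offline sync, and SSO login → score 1.
the API redesign has the best pairwise record.

the API redesign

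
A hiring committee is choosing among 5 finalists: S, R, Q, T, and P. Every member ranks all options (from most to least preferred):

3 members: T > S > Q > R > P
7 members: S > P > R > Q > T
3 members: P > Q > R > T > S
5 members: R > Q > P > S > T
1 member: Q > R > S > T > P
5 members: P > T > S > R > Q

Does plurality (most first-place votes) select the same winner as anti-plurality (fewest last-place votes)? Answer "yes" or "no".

Plurality — first-place votes: S 7, R 5, Q 1, T 3, P 8. Winner: P.
Anti-plurality — last-place votes: S 3, R 0, Q 5, T 12, P 4. Winner: R.
The two methods disagree.

no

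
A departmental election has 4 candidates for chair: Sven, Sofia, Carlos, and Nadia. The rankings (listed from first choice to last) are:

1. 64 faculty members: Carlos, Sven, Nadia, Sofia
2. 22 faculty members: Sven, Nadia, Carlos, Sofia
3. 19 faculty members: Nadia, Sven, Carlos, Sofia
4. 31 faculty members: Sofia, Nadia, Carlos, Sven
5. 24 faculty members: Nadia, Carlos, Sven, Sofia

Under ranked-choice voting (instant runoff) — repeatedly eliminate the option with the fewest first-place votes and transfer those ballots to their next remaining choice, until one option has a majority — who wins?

Nadia

Round 1: Sven 22, Sofia 31, Carlos 64, Nadia 43. Eliminate Sven.
Round 2: Sofia 31, Carlos 64, Nadia 65. Eliminate Sofia.
Round 3: Carlos 64, Nadia 96. Nadia has a majority.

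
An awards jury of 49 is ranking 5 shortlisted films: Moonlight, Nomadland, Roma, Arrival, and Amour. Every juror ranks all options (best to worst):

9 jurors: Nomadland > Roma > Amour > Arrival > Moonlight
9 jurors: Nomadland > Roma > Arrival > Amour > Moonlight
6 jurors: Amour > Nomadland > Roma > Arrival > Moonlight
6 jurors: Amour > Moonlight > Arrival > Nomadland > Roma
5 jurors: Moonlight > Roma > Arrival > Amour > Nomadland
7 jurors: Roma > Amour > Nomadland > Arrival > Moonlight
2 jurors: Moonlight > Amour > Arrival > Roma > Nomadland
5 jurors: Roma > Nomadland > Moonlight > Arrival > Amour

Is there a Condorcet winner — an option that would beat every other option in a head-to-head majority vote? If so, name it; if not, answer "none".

Checking pairwise contests:
Nomadland beats Moonlight 36–13.
Amour beats Nomadland 26–23.
Nomadland beats Roma 30–19.
Nomadland beats Arrival 36–13.
Roma beats Amour 35–14.
Every option loses at least one head-to-head, so there is no Condorcet winner.

none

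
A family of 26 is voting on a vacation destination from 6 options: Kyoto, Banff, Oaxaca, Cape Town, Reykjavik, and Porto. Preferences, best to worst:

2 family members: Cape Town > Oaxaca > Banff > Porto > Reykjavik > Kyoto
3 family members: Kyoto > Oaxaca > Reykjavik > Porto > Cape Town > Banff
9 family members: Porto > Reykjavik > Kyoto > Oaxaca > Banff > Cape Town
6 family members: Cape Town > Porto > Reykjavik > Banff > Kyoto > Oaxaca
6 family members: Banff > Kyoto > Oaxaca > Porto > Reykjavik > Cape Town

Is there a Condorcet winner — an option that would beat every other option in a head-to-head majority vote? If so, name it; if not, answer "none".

Porto vs Kyoto: 17–9 for Porto.
Porto vs Banff: 18–8 for Porto.
Porto vs Oaxaca: 15–11 for Porto.
Porto vs Cape Town: 18–8 for Porto.
Porto vs Reykjavik: 23–3 for Porto.
Porto beats every other option head-to-head.

Porto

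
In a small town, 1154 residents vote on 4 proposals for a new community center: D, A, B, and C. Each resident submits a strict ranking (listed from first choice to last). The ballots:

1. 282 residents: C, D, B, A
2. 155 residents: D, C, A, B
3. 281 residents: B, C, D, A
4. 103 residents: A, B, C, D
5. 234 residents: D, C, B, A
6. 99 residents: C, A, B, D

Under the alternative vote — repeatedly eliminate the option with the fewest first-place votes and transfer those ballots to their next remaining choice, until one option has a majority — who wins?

D

Round 1: D 389, A 103, B 281, C 381. Eliminate A.
Round 2: D 389, B 384, C 381. Eliminate C.
Round 3: D 671, B 483. D has a majority.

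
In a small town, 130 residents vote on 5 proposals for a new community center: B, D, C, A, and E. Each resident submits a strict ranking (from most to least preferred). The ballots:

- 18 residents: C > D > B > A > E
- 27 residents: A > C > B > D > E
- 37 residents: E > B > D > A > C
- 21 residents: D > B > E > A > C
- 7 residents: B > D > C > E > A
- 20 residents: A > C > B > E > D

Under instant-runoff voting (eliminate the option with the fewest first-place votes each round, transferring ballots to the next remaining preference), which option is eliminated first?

B

Round 1: B 7, D 21, C 18, A 47, E 37. Eliminate B.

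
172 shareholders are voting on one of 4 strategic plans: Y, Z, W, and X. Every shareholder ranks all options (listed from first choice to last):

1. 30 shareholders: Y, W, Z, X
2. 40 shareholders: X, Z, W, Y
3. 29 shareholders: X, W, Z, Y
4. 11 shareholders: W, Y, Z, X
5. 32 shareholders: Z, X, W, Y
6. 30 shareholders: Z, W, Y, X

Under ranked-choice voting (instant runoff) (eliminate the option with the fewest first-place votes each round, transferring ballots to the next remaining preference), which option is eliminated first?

Round 1: Y 30, Z 62, W 11, X 69. Eliminate W.

W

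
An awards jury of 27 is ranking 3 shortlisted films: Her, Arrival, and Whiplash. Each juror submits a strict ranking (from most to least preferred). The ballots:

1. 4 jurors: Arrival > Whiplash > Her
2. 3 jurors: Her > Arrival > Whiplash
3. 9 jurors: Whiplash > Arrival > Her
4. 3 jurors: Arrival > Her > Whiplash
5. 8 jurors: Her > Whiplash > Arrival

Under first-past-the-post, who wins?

First-place votes: Her 11, Arrival 7, Whiplash 9.
Her has the most first-place votes.

Her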